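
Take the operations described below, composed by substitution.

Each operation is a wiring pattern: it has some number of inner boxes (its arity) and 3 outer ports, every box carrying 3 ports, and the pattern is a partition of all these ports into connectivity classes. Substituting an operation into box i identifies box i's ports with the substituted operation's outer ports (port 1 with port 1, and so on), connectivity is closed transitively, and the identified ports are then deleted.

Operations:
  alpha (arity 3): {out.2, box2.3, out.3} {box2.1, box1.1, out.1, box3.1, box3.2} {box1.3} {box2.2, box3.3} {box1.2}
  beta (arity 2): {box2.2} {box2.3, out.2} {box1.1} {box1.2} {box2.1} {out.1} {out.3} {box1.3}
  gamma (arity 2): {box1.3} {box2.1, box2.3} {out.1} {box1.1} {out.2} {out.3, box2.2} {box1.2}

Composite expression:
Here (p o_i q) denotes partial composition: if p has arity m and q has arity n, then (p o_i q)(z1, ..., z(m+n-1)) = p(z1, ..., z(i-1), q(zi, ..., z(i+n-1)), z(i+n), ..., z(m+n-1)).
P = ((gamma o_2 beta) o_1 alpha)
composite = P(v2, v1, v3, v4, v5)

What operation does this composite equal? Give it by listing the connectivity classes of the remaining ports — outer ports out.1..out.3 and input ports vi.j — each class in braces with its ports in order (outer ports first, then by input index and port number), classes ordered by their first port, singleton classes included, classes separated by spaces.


Substituting into gamma glues patterns; closure does the rest.
after alpha, the pattern on (v2, v1, v3) reads {out.1, v1.1, v2.1, v3.1, v3.2} {out.2, out.3, v1.3} {v1.2, v3.3} {v2.2} {v2.3} (out.j = its outer ports)
after beta, the pattern on (v4, v5) reads {out.1} {out.2, v5.3} {out.3} {v4.1} {v4.2} {v4.3} {v5.1} {v5.2} (out.j = its outer ports)
after gamma, the pattern on (v2, v1, v3, v4, v5) reads {out.1} {out.2} {out.3, v5.3} {v1.1, v2.1, v3.1, v3.2} {v1.2, v3.3} {v1.3} {v2.2} {v2.3} {v4.1} {v4.2} {v4.3} {v5.1} {v5.2} (out.j = its outer ports)

{out.1} {out.2} {out.3, v5.3} {v1.1, v2.1, v3.1, v3.2} {v1.2, v3.3} {v1.3} {v2.2} {v2.3} {v4.1} {v4.2} {v4.3} {v5.1} {v5.2}


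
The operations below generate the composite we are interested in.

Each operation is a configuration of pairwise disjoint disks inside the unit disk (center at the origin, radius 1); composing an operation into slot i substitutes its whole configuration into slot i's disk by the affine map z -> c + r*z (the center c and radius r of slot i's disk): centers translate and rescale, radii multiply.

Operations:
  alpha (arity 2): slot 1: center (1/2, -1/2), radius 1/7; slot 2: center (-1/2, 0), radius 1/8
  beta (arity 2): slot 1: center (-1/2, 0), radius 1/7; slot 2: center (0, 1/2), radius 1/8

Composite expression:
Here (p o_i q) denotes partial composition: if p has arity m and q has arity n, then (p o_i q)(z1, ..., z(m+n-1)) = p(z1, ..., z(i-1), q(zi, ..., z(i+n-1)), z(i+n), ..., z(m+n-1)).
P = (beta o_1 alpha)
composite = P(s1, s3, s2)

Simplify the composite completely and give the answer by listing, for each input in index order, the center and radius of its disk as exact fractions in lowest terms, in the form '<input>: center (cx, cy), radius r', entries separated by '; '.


Below beta, radii multiply path by path; the s-disk centers shift.
input s1: composing its 2 substitution steps yields center (-3/7, -1/14), radius 1/49
input s3: composing its 2 substitution steps yields center (-4/7, 0), radius 1/56
input s2: composing its 1 substitution step yields center (0, 1/2), radius 1/8

s1: center (-3/7, -1/14), radius 1/49; s2: center (0, 1/2), radius 1/8; s3: center (-4/7, 0), radius 1/56


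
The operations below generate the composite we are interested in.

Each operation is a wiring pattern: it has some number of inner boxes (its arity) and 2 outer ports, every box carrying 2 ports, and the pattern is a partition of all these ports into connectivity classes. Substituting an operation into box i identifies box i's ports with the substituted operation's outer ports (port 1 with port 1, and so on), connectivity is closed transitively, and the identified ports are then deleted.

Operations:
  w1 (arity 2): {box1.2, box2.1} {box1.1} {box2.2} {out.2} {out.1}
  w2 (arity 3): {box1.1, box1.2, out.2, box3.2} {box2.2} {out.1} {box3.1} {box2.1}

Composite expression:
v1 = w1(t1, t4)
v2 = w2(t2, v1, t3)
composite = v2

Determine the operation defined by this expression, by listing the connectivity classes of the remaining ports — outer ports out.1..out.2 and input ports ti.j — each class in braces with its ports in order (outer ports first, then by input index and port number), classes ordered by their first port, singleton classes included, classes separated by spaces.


After gluing at w2, chains via deleted ports link the t-ports.
the subtree at w1 composes to {out.1} {out.2} {t1.1} {t1.2, t4.1} {t4.2} on (t1, t4); out.j = own outer ports
the subtree at w2 composes to {out.1} {out.2, t2.1, t2.2, t3.2} {t1.1} {t1.2, t4.1} {t3.1} {t4.2} on (t2, t1, t4, t3); out.j = own outer ports

{out.1} {out.2, t2.1, t2.2, t3.2} {t1.1} {t1.2, t4.1} {t3.1} {t4.2}


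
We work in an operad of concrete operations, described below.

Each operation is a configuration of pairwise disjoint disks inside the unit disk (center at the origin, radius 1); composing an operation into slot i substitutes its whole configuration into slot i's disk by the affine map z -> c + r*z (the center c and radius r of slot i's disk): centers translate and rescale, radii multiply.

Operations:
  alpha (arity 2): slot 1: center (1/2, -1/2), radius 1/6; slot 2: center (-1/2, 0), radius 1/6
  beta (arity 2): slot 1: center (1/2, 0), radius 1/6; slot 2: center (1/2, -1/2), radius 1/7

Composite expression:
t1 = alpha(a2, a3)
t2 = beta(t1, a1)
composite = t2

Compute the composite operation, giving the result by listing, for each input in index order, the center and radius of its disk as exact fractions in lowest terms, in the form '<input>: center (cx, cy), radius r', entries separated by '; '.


a1: center (1/2, -1/2), radius 1/7; a2: center (7/12, -1/12), radius 1/36; a3: center (5/12, 0), radius 1/36

Nesting under beta composes maps z -> c + r*z down each a-path.
input a2: applying the 2 nested substitutions gives center (7/12, -1/12), radius 1/36
input a3: applying the 2 nested substitutions gives center (5/12, 0), radius 1/36
input a1: applying the 1 nested substitution gives center (1/2, -1/2), radius 1/7


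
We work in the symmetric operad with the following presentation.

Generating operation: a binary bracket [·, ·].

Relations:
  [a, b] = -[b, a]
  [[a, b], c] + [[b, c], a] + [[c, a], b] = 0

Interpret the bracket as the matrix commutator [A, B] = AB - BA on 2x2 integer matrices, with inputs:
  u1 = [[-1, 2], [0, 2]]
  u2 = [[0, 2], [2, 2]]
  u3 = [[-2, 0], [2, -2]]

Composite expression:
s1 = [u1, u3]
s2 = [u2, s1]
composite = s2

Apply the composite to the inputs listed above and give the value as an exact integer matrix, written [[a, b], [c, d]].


[[12, -16], [28, -12]]

[u1, u3] = [[4, 0], [6, -4]]
[u2, [u1, u3]] = [[12, -16], [28, -12]]


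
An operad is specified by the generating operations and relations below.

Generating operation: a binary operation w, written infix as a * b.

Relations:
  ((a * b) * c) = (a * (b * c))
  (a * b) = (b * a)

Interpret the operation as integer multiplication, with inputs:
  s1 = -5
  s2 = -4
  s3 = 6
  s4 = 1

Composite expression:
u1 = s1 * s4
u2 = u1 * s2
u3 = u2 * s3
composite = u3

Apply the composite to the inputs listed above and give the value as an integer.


(s1 * s4) = -5
((s1 * s4) * s2) = 20
(((s1 * s4) * s2) * s3) = 120

120


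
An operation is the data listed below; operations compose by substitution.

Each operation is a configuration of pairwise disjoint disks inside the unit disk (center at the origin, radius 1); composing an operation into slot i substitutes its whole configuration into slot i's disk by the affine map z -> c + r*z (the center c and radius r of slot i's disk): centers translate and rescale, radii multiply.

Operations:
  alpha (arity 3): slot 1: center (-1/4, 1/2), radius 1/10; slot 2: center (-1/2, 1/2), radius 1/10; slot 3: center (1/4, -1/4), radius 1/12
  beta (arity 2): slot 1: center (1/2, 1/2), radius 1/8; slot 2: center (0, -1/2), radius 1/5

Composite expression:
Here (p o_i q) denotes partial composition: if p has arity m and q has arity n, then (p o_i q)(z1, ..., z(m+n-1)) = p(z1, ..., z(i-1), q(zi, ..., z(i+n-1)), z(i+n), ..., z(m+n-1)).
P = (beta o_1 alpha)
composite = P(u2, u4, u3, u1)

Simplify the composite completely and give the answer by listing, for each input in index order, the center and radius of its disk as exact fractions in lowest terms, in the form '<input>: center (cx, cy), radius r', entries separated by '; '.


u1: center (0, -1/2), radius 1/5; u2: center (15/32, 9/16), radius 1/80; u3: center (17/32, 15/32), radius 1/96; u4: center (7/16, 9/16), radius 1/80


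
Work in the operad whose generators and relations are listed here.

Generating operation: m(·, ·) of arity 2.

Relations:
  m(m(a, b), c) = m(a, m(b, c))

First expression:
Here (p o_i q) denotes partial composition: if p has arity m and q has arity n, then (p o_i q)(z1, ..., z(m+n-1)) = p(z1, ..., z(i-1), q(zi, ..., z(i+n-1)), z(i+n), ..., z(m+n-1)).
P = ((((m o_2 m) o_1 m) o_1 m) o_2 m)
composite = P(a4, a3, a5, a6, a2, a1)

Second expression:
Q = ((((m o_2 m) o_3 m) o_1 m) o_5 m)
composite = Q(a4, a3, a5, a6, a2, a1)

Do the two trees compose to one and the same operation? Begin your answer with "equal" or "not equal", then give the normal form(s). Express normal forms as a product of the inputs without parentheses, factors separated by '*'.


equal; both compose to a4 * a3 * a5 * a6 * a2 * a1

Normal form of the first expression: a4 * a3 * a5 * a6 * a2 * a1
Normal form of the second expression: a4 * a3 * a5 * a6 * a2 * a1
The normal forms match — equal.


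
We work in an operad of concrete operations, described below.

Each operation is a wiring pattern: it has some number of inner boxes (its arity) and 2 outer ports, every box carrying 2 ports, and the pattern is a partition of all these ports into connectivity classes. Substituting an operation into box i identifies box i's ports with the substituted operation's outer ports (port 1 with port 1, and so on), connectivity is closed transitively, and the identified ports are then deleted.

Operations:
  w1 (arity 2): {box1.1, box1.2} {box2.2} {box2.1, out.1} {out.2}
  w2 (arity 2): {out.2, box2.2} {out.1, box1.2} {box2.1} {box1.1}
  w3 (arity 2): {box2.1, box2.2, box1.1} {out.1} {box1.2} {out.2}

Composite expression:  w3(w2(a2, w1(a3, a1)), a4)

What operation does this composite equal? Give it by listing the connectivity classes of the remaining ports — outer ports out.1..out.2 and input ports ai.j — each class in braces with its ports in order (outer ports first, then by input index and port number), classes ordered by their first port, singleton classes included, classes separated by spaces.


{out.1} {out.2} {a1.1} {a1.2} {a2.1} {a2.2, a4.1, a4.2} {a3.1, a3.2}

Reachability decides: close wires over w3-identified ports.
through w1, on inputs (a3, a1): {out.1, a1.1} {out.2} {a1.2} {a3.1, a3.2} (out.j = stage outer ports)
through w2, on inputs (a2, a3, a1): {out.1, a2.2} {out.2} {a1.1} {a1.2} {a2.1} {a3.1, a3.2} (out.j = stage outer ports)
through w3, on inputs (a2, a3, a1, a4): {out.1} {out.2} {a1.1} {a1.2} {a2.1} {a2.2, a4.1, a4.2} {a3.1, a3.2} (out.j = stage outer ports)


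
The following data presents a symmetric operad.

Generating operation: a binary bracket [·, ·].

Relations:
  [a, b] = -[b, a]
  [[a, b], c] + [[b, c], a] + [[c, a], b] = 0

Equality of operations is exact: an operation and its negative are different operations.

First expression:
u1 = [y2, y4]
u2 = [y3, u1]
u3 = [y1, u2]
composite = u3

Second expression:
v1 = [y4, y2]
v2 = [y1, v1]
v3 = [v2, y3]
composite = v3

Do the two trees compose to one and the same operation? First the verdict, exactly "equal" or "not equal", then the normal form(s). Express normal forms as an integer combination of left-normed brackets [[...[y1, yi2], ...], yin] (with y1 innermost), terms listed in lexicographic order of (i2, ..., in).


not equal: they reduce to -[[[y1, y2], y4], y3] + [[[y1, y3], y2], y4] - [[[y1, y3], y4], y2] + [[[y1, y4], y2], y3] and -[[[y1, y2], y4], y3] + [[[y1, y4], y2], y3]

Normal form of the first expression: -[[[y1, y2], y4], y3] + [[[y1, y3], y2], y4] - [[[y1, y3], y4], y2] + [[[y1, y4], y2], y3]
Normal form of the second expression: -[[[y1, y2], y4], y3] + [[[y1, y4], y2], y3]
The normal forms differ: not equal.


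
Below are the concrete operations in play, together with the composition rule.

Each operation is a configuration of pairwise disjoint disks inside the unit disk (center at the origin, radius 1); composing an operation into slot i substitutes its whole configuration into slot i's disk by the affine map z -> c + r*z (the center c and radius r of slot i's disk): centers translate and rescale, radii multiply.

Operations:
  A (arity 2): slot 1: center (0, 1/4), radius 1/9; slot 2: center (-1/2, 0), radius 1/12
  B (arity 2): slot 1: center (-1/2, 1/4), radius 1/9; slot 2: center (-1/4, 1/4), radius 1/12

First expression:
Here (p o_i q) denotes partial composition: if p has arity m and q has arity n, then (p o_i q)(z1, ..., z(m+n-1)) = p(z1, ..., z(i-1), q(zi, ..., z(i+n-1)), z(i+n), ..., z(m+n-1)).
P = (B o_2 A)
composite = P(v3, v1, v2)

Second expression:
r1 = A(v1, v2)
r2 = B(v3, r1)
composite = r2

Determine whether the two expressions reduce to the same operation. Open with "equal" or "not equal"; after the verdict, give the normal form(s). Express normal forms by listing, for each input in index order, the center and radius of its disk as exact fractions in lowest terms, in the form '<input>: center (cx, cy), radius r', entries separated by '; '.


The first expression reduces to v1: center (-1/4, 13/48), radius 1/108; v2: center (-7/24, 1/4), radius 1/144; v3: center (-1/2, 1/4), radius 1/9
The second expression reduces to v1: center (-1/4, 13/48), radius 1/108; v2: center (-7/24, 1/4), radius 1/144; v3: center (-1/2, 1/4), radius 1/9
Both agree, so they are equal.

equal; the common form is v1: center (-1/4, 13/48), radius 1/108; v2: center (-7/24, 1/4), radius 1/144; v3: center (-1/2, 1/4), radius 1/9


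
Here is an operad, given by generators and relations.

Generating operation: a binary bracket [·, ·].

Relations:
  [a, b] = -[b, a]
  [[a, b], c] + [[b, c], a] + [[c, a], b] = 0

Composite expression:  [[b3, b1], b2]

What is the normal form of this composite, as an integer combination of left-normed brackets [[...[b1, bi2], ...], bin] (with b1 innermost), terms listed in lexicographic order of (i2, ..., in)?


Left-normed coefficients sit on the b1-initial expansion words.
Composite bracket: [[b3, b1], b2]
The bracket unfolds into 4 signed words via [a, b] = ab - ba (2^2 = 4).
Coefficients come from the b1-initial words:
  word b1b3b2 has sign -1, contributing -[[b1, b3], b2]

-[[b1, b3], b2]


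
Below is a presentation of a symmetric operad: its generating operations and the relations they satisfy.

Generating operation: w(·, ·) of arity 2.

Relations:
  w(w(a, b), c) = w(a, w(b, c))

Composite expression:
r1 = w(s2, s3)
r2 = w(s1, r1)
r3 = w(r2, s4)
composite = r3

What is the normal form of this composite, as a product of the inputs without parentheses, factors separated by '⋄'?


s1 ⋄ s2 ⋄ s3 ⋄ s4

All parenthesizations of w agree; list the s-inputs left to right.
w(s2, s3) reduces to s2 ⋄ s3
w(s1, w(s2, s3)) reduces to s1 ⋄ s2 ⋄ s3
w(w(s1, w(s2, s3)), s4) reduces to s1 ⋄ s2 ⋄ s3 ⋄ s4


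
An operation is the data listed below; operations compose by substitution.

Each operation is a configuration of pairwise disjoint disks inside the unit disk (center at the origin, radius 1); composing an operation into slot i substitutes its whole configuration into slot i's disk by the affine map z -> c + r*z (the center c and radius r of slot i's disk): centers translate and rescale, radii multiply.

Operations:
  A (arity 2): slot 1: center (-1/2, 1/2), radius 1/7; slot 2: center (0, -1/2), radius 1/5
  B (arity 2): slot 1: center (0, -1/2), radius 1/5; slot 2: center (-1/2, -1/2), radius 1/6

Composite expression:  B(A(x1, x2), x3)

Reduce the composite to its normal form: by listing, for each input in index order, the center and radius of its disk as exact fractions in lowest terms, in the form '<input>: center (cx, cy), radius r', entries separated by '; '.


x1: center (-1/10, -2/5), radius 1/35; x2: center (0, -3/5), radius 1/25; x3: center (-1/2, -1/2), radius 1/6

Only the slot chain above each x matters under B; compose those maps.
input x1: composing its 2 substitution steps yields center (-1/10, -2/5), radius 1/35
input x2: composing its 2 substitution steps yields center (0, -3/5), radius 1/25
input x3: composing its 1 substitution step yields center (-1/2, -1/2), radius 1/6


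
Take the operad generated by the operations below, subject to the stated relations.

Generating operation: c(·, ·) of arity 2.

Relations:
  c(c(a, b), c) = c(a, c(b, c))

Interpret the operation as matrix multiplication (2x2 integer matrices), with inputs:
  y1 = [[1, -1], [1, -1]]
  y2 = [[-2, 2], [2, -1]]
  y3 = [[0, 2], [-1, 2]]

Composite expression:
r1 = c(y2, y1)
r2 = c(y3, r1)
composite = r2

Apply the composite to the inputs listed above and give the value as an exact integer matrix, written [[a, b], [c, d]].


[[2, -2], [2, -2]]

c(y2, y1) = [[0, 0], [1, -1]]
c(y3, c(y2, y1)) = [[2, -2], [2, -2]]


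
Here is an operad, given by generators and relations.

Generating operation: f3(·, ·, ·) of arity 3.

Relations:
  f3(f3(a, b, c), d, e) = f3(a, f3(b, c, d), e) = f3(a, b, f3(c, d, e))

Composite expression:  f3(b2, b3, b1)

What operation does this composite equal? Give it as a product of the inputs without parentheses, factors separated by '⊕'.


b2 ⊕ b3 ⊕ b1

All parenthesizations of f3 agree; list the b-inputs left to right.
f3(b2, b3, b1) linearizes to b2 ⊕ b3 ⊕ b1


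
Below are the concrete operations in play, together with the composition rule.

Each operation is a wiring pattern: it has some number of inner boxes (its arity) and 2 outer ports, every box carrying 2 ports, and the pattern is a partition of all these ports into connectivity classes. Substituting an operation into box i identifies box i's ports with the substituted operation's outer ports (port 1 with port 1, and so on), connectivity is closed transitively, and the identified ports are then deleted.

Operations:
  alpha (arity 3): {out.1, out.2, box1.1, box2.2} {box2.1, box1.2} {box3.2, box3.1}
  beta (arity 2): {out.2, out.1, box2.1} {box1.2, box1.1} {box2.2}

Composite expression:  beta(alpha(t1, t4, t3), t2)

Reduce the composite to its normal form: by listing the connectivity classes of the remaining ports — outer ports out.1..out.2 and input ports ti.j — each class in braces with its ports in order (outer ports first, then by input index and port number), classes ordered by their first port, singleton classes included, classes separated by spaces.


Connectivity passes through glued beta-boundaries; trace each wire chain.
after alpha, the pattern on (t1, t4, t3) reads {out.1, out.2, t1.1, t4.2} {t1.2, t4.1} {t3.1, t3.2} (out.j = its outer ports)
after beta, the pattern on (t1, t4, t3, t2) reads {out.1, out.2, t2.1} {t1.1, t4.2} {t1.2, t4.1} {t2.2} {t3.1, t3.2} (out.j = its outer ports)

{out.1, out.2, t2.1} {t1.1, t4.2} {t1.2, t4.1} {t2.2} {t3.1, t3.2}


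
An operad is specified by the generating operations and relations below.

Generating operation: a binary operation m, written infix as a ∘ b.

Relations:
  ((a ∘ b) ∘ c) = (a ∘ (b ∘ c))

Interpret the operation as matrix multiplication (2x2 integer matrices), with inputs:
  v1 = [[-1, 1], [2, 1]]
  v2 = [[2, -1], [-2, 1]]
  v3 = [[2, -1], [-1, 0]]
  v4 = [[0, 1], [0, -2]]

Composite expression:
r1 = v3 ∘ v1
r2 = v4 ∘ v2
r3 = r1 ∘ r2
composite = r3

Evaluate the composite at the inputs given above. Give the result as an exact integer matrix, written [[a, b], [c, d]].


[[12, -6], [-6, 3]]

(v3 ∘ v1) = [[-4, 1], [1, -1]]
(v4 ∘ v2) = [[-2, 1], [4, -2]]
((v3 ∘ v1) ∘ (v4 ∘ v2)) = [[12, -6], [-6, 3]]


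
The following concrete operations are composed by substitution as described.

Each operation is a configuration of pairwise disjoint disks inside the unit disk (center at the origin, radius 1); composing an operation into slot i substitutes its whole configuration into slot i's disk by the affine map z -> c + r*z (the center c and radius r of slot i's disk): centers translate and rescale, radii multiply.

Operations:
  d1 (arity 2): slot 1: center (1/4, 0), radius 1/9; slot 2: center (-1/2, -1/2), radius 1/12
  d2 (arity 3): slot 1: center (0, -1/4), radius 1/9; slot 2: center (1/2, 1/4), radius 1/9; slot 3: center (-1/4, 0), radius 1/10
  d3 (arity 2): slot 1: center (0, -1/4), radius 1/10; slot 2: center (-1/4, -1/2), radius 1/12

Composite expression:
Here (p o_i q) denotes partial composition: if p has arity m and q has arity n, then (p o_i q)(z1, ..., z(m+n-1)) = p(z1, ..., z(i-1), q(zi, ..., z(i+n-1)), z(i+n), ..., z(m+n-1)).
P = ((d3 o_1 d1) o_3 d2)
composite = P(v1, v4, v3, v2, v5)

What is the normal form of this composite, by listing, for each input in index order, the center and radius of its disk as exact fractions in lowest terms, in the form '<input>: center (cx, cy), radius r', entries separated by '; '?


v1: center (1/40, -1/4), radius 1/90; v2: center (-5/24, -23/48), radius 1/108; v3: center (-1/4, -25/48), radius 1/108; v4: center (-1/20, -3/10), radius 1/120; v5: center (-13/48, -1/2), radius 1/120

Affine substitution under d3: radii multiply and v-centers shift.
tracing v1 down its 2-map path: center (1/40, -1/4), radius 1/90
tracing v4 down its 2-map path: center (-1/20, -3/10), radius 1/120
tracing v3 down its 2-map path: center (-1/4, -25/48), radius 1/108
tracing v2 down its 2-map path: center (-5/24, -23/48), radius 1/108
tracing v5 down its 2-map path: center (-13/48, -1/2), radius 1/120


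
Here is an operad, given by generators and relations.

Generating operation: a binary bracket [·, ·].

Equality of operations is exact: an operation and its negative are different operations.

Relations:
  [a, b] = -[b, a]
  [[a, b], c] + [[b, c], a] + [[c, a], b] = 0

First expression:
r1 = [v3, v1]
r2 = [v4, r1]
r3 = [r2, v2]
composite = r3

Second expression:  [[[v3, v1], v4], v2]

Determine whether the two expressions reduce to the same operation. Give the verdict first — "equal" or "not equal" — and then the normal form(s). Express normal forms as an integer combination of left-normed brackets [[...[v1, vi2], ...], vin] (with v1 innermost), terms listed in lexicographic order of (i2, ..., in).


not equal — first [[[v1, v3], v4], v2], second -[[[v1, v3], v4], v2]

The first expression, normalized: [[[v1, v3], v4], v2]
The second expression, normalized: -[[[v1, v3], v4], v2]
Different reductions; not equal.


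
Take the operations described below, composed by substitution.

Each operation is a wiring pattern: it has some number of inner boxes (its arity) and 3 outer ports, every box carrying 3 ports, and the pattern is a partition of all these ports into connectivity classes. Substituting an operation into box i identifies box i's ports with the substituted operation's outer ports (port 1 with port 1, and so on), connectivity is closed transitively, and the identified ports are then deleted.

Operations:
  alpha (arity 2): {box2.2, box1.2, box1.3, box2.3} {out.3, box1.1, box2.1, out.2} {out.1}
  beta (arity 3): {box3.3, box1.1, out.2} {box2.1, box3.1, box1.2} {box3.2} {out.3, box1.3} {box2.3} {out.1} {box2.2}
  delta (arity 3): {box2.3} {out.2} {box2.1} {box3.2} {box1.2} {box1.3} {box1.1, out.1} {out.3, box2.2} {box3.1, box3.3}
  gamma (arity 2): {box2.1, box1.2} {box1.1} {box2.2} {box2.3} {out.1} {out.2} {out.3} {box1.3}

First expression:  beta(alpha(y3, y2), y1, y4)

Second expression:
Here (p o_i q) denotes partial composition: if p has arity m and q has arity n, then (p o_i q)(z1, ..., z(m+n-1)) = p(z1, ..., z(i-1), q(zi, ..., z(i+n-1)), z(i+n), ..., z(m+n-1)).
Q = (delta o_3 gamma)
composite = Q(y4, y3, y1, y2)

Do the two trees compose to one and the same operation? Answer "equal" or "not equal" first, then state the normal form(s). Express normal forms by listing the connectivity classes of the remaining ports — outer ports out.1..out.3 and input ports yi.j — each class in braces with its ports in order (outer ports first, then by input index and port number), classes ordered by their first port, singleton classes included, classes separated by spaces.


not equal; first: {out.1} {out.2, y4.3} {out.3, y1.1, y2.1, y3.1, y4.1} {y1.2} {y1.3} {y2.2, y2.3, y3.2, y3.3} {y4.2}; second: {out.1, y4.1} {out.2} {out.3, y3.2} {y1.1} {y1.2, y2.1} {y1.3} {y2.2} {y2.3} {y3.1} {y3.3} {y4.2} {y4.3}


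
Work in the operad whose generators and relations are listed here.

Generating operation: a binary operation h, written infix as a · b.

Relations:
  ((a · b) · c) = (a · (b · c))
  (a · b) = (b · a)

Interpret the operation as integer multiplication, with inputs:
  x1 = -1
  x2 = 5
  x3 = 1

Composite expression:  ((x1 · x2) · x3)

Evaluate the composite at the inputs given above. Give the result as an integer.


-5

(x1 · x2) = -5
((x1 · x2) · x3) = -5


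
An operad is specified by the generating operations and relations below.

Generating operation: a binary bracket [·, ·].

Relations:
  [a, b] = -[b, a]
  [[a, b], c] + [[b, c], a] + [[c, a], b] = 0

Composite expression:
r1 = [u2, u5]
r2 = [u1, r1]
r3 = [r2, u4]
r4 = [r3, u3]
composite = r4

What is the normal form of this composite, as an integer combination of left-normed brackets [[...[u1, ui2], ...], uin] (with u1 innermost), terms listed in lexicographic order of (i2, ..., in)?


[[[[u1, u2], u5], u4], u3] - [[[[u1, u5], u2], u4], u3]


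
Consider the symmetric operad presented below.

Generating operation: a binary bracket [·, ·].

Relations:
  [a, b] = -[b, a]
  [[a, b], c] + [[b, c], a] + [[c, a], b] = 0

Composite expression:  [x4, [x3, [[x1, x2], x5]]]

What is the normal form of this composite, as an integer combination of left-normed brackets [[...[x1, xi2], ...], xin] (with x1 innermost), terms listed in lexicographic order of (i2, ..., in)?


[[[[x1, x2], x5], x3], x4]

Skip Jacobi rewriting: expand, keep x1-initial words, read off terms.
Composite bracket: [x4, [x3, [[x1, x2], x5]]]
Each bracket splits as ab - ba, giving 16 signed words (2^4 = 16).
Keep just the words that open with x1:
  x1x2x5x3x4 (sign +1) contributes +[[[[x1, x2], x5], x3], x4]


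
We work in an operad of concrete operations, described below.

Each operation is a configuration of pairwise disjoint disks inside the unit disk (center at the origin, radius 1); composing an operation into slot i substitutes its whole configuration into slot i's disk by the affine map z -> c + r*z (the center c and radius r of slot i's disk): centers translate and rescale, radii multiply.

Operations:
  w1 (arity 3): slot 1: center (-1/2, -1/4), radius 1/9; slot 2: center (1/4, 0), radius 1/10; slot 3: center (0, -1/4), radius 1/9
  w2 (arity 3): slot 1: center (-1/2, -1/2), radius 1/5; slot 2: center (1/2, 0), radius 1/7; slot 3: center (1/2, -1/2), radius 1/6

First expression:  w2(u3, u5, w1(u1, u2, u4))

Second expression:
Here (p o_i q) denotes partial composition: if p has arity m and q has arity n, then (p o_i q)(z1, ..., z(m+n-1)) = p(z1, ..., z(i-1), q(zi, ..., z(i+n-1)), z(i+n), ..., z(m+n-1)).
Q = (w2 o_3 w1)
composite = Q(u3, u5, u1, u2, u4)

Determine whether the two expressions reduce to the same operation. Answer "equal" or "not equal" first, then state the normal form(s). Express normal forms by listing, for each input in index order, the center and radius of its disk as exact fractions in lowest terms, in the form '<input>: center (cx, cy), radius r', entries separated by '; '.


equal; the common form is u1: center (5/12, -13/24), radius 1/54; u2: center (13/24, -1/2), radius 1/60; u3: center (-1/2, -1/2), radius 1/5; u4: center (1/2, -13/24), radius 1/54; u5: center (1/2, 0), radius 1/7


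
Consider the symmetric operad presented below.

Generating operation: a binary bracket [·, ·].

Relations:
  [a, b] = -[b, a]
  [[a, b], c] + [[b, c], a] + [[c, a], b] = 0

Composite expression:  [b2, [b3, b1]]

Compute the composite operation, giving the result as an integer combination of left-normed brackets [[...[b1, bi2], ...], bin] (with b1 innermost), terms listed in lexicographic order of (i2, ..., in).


[[b1, b3], b2]


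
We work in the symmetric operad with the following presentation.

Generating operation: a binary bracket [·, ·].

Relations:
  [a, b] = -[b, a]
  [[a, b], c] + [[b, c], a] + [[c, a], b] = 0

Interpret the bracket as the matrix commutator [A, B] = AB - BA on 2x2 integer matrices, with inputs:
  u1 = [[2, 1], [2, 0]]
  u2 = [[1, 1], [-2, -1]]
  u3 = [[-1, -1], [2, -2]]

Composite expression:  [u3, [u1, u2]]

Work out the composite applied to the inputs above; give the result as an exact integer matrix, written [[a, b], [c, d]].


[u1, u2] = [[-4, 0], [8, 4]]
[u3, [u1, u2]] = [[-8, -8], [-24, 8]]

[[-8, -8], [-24, 8]]


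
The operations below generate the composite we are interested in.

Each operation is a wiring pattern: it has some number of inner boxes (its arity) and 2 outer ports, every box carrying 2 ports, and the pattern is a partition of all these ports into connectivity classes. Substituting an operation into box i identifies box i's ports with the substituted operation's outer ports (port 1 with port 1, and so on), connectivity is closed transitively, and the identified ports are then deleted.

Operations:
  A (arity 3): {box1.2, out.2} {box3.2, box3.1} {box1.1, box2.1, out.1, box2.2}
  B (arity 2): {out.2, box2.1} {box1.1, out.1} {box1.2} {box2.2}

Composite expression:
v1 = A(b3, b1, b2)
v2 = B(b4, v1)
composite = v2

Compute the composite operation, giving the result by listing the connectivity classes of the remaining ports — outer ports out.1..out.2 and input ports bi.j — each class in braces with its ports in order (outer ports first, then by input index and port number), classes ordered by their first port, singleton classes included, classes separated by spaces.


Substituting into B glues patterns; closure does the rest.
through A, on inputs (b3, b1, b2): {out.1, b1.1, b1.2, b3.1} {out.2, b3.2} {b2.1, b2.2} (out.j = stage outer ports)
through B, on inputs (b4, b3, b1, b2): {out.1, b4.1} {out.2, b1.1, b1.2, b3.1} {b2.1, b2.2} {b3.2} {b4.2} (out.j = stage outer ports)

{out.1, b4.1} {out.2, b1.1, b1.2, b3.1} {b2.1, b2.2} {b3.2} {b4.2}


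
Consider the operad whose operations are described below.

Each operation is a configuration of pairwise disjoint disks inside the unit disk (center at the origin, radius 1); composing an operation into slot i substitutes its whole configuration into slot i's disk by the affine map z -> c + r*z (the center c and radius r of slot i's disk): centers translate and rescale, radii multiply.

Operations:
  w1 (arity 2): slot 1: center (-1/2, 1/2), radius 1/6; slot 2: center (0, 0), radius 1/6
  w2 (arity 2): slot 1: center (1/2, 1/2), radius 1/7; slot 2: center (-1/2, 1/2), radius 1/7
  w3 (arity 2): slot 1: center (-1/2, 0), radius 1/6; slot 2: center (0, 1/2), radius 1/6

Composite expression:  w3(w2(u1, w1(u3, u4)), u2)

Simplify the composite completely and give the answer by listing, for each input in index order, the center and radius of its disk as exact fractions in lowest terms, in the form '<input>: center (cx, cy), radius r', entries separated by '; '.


u1: center (-5/12, 1/12), radius 1/42; u2: center (0, 1/2), radius 1/6; u3: center (-25/42, 2/21), radius 1/252; u4: center (-7/12, 1/12), radius 1/252

Below w3, radii multiply path by path; the u-disk centers shift.
u1 passes through 2 substitutions, ending at center (-5/12, 1/12), radius 1/42
u3 passes through 3 substitutions, ending at center (-25/42, 2/21), radius 1/252
u4 passes through 3 substitutions, ending at center (-7/12, 1/12), radius 1/252
u2 passes through 1 substitution, ending at center (0, 1/2), radius 1/6


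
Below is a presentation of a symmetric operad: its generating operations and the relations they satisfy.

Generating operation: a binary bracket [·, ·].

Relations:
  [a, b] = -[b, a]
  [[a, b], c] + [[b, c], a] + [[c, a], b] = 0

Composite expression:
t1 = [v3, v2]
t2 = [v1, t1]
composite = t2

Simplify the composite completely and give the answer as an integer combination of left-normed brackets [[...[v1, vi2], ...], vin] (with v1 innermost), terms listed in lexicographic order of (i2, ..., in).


-[[v1, v2], v3] + [[v1, v3], v2]

Antisymmetry and Jacobi reduce to v1-anchored left-normed brackets.
Composite bracket: [v1, [v3, v2]]
Under [a, b] = ab - ba we get 4 signed associative words (2^2 = 4).
Keep just the words that open with v1:
  the word v1v2v3 carries sign -1 and contributes -[[v1, v2], v3]
  the word v1v3v2 carries sign +1 and contributes +[[v1, v3], v2]


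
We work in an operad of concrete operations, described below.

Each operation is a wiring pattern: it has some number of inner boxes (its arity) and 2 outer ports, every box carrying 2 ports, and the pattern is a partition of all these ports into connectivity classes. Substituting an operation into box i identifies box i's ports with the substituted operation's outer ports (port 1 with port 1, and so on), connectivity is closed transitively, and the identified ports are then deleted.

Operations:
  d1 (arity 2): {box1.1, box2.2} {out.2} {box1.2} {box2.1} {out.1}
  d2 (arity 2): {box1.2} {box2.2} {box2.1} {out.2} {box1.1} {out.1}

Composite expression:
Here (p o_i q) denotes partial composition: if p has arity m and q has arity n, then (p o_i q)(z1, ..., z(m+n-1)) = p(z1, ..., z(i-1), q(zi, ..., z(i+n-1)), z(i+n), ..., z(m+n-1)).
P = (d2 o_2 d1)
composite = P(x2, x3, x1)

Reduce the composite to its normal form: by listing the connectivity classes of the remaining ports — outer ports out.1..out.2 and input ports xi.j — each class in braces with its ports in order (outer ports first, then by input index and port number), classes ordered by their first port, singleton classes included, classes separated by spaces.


{out.1} {out.2} {x1.1} {x1.2, x3.1} {x2.1} {x2.2} {x3.2}

Substituting into d2 glues patterns; closure does the rest.
stage d1: inputs (x3, x1), connectivity {out.1} {out.2} {x1.1} {x1.2, x3.1} {x3.2}, out.j its boundary
stage d2: inputs (x2, x3, x1), connectivity {out.1} {out.2} {x1.1} {x1.2, x3.1} {x2.1} {x2.2} {x3.2}, out.j its boundary


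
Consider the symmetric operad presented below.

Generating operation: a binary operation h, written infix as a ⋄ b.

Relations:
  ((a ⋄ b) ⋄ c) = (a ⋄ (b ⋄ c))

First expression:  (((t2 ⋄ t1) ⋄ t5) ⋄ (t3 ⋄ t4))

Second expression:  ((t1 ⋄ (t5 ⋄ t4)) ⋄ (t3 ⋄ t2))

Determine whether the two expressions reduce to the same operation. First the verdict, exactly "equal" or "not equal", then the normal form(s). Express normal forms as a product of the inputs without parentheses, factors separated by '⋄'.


not equal; the first gives t2 ⋄ t1 ⋄ t5 ⋄ t3 ⋄ t4 and the second t1 ⋄ t5 ⋄ t4 ⋄ t3 ⋄ t2

In normal form, the first expression is t2 ⋄ t1 ⋄ t5 ⋄ t3 ⋄ t4
In normal form, the second expression is t1 ⋄ t5 ⋄ t4 ⋄ t3 ⋄ t2
No match — not equal.


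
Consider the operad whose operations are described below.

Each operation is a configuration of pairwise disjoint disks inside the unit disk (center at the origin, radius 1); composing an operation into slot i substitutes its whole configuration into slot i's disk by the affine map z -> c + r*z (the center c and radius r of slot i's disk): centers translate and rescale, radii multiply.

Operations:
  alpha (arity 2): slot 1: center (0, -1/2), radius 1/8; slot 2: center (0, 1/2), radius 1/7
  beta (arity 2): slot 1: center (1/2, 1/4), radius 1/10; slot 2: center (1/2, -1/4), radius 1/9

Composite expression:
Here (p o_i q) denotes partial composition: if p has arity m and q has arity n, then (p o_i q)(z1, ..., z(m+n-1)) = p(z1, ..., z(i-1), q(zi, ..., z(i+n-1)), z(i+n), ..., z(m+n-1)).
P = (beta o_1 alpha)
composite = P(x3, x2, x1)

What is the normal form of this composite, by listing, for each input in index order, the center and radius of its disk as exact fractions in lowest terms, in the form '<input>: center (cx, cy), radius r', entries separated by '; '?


Each x-disk chains the slot maps above it in beta; radii multiply.
input x3: applying the 2 nested substitutions gives center (1/2, 1/5), radius 1/80
input x2: applying the 2 nested substitutions gives center (1/2, 3/10), radius 1/70
input x1: applying the 1 nested substitution gives center (1/2, -1/4), radius 1/9

x1: center (1/2, -1/4), radius 1/9; x2: center (1/2, 3/10), radius 1/70; x3: center (1/2, 1/5), radius 1/80


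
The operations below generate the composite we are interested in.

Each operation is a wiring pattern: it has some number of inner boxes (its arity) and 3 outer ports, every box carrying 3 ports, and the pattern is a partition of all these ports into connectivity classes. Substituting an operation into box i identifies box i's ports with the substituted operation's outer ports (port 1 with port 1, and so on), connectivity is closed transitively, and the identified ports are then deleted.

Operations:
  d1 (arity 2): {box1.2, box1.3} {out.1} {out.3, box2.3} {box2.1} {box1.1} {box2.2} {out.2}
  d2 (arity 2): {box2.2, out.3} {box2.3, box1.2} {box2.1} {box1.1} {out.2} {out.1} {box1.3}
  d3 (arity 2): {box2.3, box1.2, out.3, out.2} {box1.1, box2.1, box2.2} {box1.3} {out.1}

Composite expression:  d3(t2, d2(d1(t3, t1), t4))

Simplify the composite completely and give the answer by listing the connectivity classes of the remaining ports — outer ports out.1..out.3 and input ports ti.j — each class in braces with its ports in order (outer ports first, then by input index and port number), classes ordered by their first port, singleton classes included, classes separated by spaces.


{out.1} {out.2, out.3, t2.2, t4.2} {t1.1} {t1.2} {t1.3} {t2.1} {t2.3} {t3.1} {t3.2, t3.3} {t4.1} {t4.3}

Two ports join when wires chain via d3-identified ports.
through d1, on inputs (t3, t1): {out.1} {out.2} {out.3, t1.3} {t1.1} {t1.2} {t3.1} {t3.2, t3.3} (out.j = stage outer ports)
through d2, on inputs (t3, t1, t4): {out.1} {out.2} {out.3, t4.2} {t1.1} {t1.2} {t1.3} {t3.1} {t3.2, t3.3} {t4.1} {t4.3} (out.j = stage outer ports)
through d3, on inputs (t2, t3, t1, t4): {out.1} {out.2, out.3, t2.2, t4.2} {t1.1} {t1.2} {t1.3} {t2.1} {t2.3} {t3.1} {t3.2, t3.3} {t4.1} {t4.3} (out.j = stage outer ports)


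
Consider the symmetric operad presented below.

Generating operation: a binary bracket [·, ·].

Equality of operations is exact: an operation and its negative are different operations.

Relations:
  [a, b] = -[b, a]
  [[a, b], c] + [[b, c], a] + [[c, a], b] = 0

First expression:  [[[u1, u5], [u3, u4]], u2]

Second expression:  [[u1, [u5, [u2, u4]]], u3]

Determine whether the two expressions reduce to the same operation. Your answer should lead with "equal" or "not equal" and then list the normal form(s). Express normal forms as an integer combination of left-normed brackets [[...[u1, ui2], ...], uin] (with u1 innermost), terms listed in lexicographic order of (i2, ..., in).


not equal — first [[[[u1, u5], u3], u4], u2] - [[[[u1, u5], u4], u3], u2], second -[[[[u1, u2], u4], u5], u3] + [[[[u1, u4], u2], u5], u3] + [[[[u1, u5], u2], u4], u3] - [[[[u1, u5], u4], u2], u3]

In normal form, the first expression is [[[[u1, u5], u3], u4], u2] - [[[[u1, u5], u4], u3], u2]
In normal form, the second expression is -[[[[u1, u2], u4], u5], u3] + [[[[u1, u4], u2], u5], u3] + [[[[u1, u5], u2], u4], u3] - [[[[u1, u5], u4], u2], u3]
Distinct normal forms: not equal.


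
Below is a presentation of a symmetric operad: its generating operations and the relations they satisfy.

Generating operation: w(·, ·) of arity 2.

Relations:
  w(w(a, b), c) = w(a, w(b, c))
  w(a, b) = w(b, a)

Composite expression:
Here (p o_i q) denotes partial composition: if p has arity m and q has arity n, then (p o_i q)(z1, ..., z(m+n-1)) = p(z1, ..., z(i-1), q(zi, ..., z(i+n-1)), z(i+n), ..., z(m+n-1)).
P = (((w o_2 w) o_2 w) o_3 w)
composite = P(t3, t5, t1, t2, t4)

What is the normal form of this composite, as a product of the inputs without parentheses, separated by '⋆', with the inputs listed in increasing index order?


t1 ⋆ t2 ⋆ t3 ⋆ t4 ⋆ t5
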